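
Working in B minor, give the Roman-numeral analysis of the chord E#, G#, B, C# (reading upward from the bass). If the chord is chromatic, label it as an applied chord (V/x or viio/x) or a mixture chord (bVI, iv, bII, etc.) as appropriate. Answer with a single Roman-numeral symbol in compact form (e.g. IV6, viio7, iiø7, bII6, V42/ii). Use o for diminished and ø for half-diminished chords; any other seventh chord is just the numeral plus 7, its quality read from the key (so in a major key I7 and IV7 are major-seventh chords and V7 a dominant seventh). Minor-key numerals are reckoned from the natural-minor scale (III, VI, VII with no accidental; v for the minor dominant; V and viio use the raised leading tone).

The pitches C#-E#-G#-B form a dominant seventh chord rooted on C#.
C# is not a diatonic chord root with this quality in B minor, but it lies a perfect fifth above F# (V), so the chord functions as an applied dominant of V.
With E# in the bass the chord is in first inversion, so the figured bass is 65.

V65/V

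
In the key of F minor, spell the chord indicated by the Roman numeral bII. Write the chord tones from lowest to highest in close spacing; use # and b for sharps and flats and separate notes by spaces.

bII is the Neapolitan chord — a major triad on the lowered second degree. In F minor that root is Gb.
So the chord is Gb-Bb-Db, a major triad.

Gb Bb Db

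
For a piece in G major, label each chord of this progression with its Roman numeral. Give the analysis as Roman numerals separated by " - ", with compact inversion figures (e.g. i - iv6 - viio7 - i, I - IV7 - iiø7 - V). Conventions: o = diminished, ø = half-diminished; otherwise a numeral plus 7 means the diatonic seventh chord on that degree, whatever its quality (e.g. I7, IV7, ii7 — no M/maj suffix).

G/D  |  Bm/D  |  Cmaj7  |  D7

I64 - iii6 - IV7 - V7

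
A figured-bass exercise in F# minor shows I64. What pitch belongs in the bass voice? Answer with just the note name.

C#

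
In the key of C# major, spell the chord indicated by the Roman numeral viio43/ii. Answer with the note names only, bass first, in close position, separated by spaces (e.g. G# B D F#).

G# B C## E#

viio43/ii is a secondary leading-tone chord. The target ii is D# in C# major; the applied chord is rooted a semitone below, on C##.
Building a fully diminished seventh chord on C## gives C##-E#-G#-B.
With the 43 figure the chord is in second inversion; from the bass G# upward in close position it reads G#-B-C##-E#.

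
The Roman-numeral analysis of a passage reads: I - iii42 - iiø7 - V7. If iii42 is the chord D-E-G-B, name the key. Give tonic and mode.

The anchor chord is a minor seventh chord on E, labeled iii42.
Counting down 2 scale steps from E places the tonic on C; a minor seventh chord on degree 3 is diatonic only in major.

C major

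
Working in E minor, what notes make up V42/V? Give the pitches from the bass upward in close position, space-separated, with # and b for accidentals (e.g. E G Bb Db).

E F# A# C#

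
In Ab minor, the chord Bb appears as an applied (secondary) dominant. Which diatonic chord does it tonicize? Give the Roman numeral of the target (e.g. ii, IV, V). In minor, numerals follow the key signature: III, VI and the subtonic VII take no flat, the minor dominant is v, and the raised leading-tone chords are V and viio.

The chord is a major triad on Bb.
A dominant resolves down a perfect fifth: Bb → Eb. In Ab minor, Eb is scale degree 5, i.e. V.

V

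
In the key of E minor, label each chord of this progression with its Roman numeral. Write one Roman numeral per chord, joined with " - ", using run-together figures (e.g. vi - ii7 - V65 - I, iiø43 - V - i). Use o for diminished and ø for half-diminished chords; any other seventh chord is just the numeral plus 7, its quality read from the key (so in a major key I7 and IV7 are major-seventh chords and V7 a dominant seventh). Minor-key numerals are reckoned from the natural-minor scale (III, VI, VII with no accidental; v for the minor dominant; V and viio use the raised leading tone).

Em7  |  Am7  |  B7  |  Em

i7 - iv7 - V7 - i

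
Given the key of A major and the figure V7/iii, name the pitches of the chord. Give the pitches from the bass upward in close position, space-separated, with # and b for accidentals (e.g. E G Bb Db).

G# B# D# F#

The slash means an applied dominant: we want the dominant of iii. In A major, iii is C# minor, and its dominant is built on G#.
Building a dominant seventh chord on G# gives G#-B#-D#-F#.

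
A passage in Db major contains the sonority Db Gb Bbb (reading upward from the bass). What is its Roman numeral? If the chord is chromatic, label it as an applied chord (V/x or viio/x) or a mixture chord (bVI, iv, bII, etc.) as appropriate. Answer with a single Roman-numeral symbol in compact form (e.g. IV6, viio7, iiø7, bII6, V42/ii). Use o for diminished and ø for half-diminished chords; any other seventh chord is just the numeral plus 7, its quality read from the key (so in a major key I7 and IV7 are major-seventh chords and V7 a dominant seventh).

iv64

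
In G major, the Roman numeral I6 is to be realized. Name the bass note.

B

I in G major has root G; the chord is G-B-D.
The figure 6 means first inversion — the third is in the bass.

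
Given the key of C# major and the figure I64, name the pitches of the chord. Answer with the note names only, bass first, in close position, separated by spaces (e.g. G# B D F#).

G# C# E#

In C# major, the first degree is C#, and the diatonic chord built there is a major triad.
Stacking thirds from C# gives C#-E#-G#.
With the 64 figure the chord is in second inversion; from the bass G# upward in close position it reads G#-C#-E#.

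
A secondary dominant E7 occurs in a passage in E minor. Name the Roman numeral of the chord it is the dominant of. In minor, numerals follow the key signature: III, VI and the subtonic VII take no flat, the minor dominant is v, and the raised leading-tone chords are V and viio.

The chord is a dominant seventh chord on E.
A dominant resolves down a perfect fifth: E → A. In E minor, A is scale degree 4, i.e. iv.

iv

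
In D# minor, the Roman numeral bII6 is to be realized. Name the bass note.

G#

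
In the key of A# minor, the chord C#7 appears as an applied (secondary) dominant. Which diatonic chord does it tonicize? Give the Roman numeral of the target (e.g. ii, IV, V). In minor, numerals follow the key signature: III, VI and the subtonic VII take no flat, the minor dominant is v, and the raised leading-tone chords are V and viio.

The chord is a dominant seventh chord on C#.
A dominant resolves down a perfect fifth: C# → F#. In A# minor, F# is scale degree 6, i.e. VI.

VI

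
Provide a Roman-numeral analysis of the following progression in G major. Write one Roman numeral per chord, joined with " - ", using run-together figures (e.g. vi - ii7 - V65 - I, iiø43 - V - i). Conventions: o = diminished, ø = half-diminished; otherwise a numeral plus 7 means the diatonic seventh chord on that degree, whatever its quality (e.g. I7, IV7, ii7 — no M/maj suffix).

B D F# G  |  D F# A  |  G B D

I65 - V - I

B-D-F#-G: root G is the tonic; major seventh chord there is I65.
D-F#-A has root D, degree 5 in G major, so V.
G-B-D: major triad on G = scale degree 1 → I.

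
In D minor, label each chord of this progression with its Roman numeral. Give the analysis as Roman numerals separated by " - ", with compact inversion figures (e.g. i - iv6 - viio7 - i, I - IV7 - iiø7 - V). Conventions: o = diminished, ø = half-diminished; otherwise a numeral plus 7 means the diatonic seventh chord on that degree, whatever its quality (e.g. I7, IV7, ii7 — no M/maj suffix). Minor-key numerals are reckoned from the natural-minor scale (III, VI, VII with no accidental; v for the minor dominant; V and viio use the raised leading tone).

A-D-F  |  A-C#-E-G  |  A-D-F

i64 - V7 - i64

A-D-F: root D is the tonic; minor triad there is i64.
A-C#-E-G: dominant seventh chord on A = scale degree 5 → V7.
A-D-F: root D is the tonic; minor triad there is i64.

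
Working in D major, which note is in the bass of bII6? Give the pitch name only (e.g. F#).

G

bII in D major has root Eb; the chord is Eb-G-Bb.
The figure 6 means first inversion — the third is in the bass.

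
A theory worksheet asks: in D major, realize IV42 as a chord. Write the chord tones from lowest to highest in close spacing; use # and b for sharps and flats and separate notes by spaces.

F# G B D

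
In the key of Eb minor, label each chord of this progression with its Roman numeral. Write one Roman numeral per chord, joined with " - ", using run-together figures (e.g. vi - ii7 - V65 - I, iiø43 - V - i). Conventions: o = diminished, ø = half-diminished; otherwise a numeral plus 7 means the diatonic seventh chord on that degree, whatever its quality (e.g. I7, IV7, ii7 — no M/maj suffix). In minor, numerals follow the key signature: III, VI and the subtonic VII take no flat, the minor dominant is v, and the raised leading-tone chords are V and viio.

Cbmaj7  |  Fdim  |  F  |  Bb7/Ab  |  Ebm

VI7 - iio - V/V - V42 - i

Cbmaj7: major seventh chord on Cb = scale degree 6 → VI7.
Fdim has root F, degree 2 in Eb minor, so iio.
F: chromatic; F is V of V, so V/V.
Bb7/Ab: root Bb is the dominant; dominant seventh chord there is V42.
Ebm: root Eb is the tonic; minor triad there is i.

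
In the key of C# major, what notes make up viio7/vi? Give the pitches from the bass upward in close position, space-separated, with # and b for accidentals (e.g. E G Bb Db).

The slash marks an applied leading-tone chord: viio of vi. In C# major, vi is A#, so the leading tone to it is G##, a half step below.
Building a fully diminished seventh chord on G## gives G##-B#-D#-F#.

G## B# D# F#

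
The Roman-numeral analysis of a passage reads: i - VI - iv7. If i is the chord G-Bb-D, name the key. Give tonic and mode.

G minor

The chord Gm is a minor triad rooted on G; its label is i.
If G is scale degree 1 and the mode makes that degree carry a minor triad, the tonic is G and the mode is minor.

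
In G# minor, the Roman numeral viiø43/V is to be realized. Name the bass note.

G#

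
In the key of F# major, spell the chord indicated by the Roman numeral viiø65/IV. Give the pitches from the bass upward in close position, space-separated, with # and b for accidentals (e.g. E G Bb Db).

C# E G# A#

viiø65/IV is a secondary leading-tone chord. The target IV is B in F# major; the applied chord is rooted a semitone below, on A#.
Building a half-diminished seventh chord on A# gives A#-C#-E-G#.
With the 65 figure the chord is in first inversion; from the bass C# upward in close position it reads C#-E-G#-A#.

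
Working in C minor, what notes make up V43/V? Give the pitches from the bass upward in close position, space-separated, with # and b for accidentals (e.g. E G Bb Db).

A C D F#

V43/V is a secondary dominant — the dominant seventh of V. V in C minor is G, so the applied chord's root is D, a perfect fifth above.
Building a dominant seventh chord on D gives D-F#-A-C.
The figured bass 43 indicates second inversion, placing the fifth (A) in the bass: A-C-D-F#.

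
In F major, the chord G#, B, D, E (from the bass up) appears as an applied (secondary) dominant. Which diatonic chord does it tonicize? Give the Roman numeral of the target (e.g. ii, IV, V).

iii

The chord is a dominant seventh chord on E.
A dominant resolves down a perfect fifth: E → A. In F major, A is scale degree 3, i.e. iii.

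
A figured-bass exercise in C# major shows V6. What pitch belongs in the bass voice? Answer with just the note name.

B#

V in C# major has root G#; the chord is G#-B#-D#.
The figure 6 means first inversion — the third is in the bass.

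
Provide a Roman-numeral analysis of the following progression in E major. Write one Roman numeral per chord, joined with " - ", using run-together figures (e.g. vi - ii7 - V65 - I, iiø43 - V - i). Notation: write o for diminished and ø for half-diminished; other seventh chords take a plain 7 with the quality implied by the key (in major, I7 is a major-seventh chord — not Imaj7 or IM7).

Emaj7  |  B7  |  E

I7 - V7 - I

Emaj7: major seventh chord on E = scale degree 1 → I7.
B7: dominant seventh chord on B = scale degree 5 → V7.
E: major triad on E = scale degree 1 → I.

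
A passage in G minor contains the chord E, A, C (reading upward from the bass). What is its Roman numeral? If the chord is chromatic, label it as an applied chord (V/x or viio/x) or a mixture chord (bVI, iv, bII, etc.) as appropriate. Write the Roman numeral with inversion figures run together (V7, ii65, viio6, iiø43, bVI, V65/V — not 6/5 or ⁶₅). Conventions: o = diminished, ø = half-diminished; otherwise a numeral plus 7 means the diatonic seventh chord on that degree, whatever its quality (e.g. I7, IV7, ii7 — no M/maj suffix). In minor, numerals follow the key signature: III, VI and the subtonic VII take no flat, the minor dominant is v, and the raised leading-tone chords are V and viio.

Stacked in thirds the chord is A-C-E: a minor triad on A.
A is the second degree of G minor. This is the minor supertonic, borrowed from the parallel major (the Dorian ii).
With E in the bass the chord is in second inversion, so the figured bass is 64.

ii64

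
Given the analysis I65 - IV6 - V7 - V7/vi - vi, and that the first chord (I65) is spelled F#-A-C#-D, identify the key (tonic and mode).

I65 is given as F#-A-C#-D — a major seventh chord with root D.
If D is scale degree 1 and the mode makes that degree carry a major seventh chord, the tonic is D and the mode is major.

D major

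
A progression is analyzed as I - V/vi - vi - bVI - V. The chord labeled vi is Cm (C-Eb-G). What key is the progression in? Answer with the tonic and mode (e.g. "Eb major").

vi is given as C-Eb-G — a minor triad with root C.
Counting down 5 scale steps from C places the tonic on Eb; a minor triad on degree 6 is diatonic only in major.

Eb major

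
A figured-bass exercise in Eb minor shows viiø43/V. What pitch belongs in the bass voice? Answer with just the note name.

The applied chord viiø43/V is rooted on A: A-C-Eb-G.
The figure 43 means second inversion — the fifth is in the bass.

Eb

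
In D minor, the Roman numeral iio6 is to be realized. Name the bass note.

iio in D minor has root E; the chord is E-G-Bb.
The figure 6 means first inversion — the third is in the bass.

G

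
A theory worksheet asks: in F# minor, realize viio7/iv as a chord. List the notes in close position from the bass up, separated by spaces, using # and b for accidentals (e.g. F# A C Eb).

The slash marks an applied leading-tone chord: viio of iv. In F# minor, iv is B, so the leading tone to it is A#, a half step below.
Building a fully diminished seventh chord on A# gives A#-C#-E-G.

A# C# E G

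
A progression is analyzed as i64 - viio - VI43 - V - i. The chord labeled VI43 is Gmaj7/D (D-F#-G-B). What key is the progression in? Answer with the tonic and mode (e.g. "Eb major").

B minor

VI43 is given as D-F#-G-B — a major seventh chord with root G.
If G is scale degree 6 and the mode makes that degree carry a major seventh chord, the tonic is B and the mode is minor.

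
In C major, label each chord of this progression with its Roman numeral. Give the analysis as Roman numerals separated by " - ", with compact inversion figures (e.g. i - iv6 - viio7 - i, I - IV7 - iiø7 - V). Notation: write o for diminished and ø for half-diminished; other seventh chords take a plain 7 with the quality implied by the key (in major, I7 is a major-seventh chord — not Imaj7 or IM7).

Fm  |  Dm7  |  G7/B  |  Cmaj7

Fm is non-diatonic — iv, a mixture chord from C minor.
Dm7 has root D, degree 2 in C major, so ii7.
G7/B: dominant seventh chord on G = scale degree 5 → V65.
Cmaj7: root C is the tonic; major seventh chord there is I7.

iv - ii7 - V65 - I7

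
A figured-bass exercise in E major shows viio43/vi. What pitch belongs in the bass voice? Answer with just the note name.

F#

The applied chord viio43/vi is rooted on B#: B#-D#-F#-A.
The figure 43 means second inversion — the fifth is in the bass.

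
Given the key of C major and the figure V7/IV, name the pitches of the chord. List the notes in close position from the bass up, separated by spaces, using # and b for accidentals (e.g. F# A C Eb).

C E G Bb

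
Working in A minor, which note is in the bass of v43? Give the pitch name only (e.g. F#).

v in A minor has root E; the chord is E-G-B-D.
The figure 43 means second inversion — the fifth is in the bass.

B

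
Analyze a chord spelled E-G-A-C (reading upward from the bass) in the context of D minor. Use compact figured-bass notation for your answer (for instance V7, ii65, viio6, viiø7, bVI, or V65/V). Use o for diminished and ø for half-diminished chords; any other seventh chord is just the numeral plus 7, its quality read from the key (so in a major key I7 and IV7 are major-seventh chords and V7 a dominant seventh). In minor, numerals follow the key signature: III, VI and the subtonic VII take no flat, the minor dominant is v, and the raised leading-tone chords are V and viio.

v43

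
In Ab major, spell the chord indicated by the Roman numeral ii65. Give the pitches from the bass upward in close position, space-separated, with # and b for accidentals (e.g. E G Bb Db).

Db F Ab Bb

In Ab major, the second degree is Bb, and the diatonic chord built there is a minor seventh chord.
That chord is spelled Bb-Db-F-Ab.
The figured bass 65 indicates first inversion, placing the third (Db) in the bass: Db-F-Ab-Bb.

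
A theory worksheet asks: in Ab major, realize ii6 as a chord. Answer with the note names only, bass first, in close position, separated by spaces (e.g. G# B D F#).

The numeral's case and figure indicate a minor triad. In Ab major its root, the second degree, is Bb.
That chord is spelled Bb-Db-F.
With the 6 figure the chord is in first inversion; from the bass Db upward in close position it reads Db-F-Bb.

Db F Bb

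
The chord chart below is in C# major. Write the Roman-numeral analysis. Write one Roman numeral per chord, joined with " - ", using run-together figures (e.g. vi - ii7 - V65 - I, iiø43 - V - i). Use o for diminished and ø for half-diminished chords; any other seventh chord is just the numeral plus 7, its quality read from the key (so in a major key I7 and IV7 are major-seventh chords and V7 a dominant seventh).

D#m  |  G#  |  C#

ii - V - I

D#m has root D#, degree 2 in C# major, so ii.
G#: root G# is the dominant; major triad there is V.
C#: major triad on C# = scale degree 1 → I.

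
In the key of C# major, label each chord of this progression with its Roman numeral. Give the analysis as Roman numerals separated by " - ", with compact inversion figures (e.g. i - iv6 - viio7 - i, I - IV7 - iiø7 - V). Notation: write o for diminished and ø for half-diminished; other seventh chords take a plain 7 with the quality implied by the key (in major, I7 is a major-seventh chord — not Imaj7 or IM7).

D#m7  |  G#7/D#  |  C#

D#m7: root D# is the supertonic; minor seventh chord there is ii7.
G#7/D#: dominant seventh chord on G# = scale degree 5 → V43.
C#: root C# is the tonic; major triad there is I.

ii7 - V43 - I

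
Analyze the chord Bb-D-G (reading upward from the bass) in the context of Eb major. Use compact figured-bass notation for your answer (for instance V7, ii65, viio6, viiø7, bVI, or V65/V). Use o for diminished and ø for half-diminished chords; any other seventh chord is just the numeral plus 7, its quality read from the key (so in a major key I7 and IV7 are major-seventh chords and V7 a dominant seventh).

iii6

The pitches G-Bb-D form a minor triad rooted on G.
G is scale degree 3 in Eb major, and a minor triad on that degree is written iii.
With Bb in the bass the chord is in first inversion, so the figured bass is 6.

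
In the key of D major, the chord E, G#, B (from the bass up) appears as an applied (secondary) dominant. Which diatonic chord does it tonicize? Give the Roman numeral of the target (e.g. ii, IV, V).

V

The chord is a major triad on E.
A dominant resolves down a perfect fifth: E → A. In D major, A is scale degree 5, i.e. V.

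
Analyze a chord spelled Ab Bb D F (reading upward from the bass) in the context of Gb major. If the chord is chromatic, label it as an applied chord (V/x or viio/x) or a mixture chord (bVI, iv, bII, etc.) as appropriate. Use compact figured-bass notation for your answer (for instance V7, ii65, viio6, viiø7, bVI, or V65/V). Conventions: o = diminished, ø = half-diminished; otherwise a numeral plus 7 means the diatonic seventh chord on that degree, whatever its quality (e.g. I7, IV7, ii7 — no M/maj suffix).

V42/vi

Stacked in thirds the chord is Bb-D-F-Ab: a dominant seventh chord on Bb.
Bb is not a diatonic chord root with this quality in Gb major, but it lies a perfect fifth above Eb (vi), so the chord functions as an applied dominant of vi.
With Ab in the bass the chord is in third inversion, so the figured bass is 42.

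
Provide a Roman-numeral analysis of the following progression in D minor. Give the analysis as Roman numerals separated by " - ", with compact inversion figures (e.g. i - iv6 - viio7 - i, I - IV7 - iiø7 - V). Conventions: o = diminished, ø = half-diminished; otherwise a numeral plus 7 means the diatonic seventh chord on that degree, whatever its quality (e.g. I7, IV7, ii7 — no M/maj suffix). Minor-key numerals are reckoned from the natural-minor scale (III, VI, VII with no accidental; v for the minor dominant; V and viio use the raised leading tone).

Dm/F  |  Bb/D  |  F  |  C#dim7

i6 - VI6 - III - viio7

Dm/F: minor triad on D = scale degree 1 → i6.
Bb/D has root Bb, degree 6 in D minor, so VI6.
F: major triad on F = scale degree 3 → III.
C#dim7: root C# is the leading tone; fully diminished seventh chord there is viio7.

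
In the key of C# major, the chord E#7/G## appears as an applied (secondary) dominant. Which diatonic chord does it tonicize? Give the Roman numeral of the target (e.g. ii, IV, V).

vi

The chord is a dominant seventh chord on E#.
A dominant resolves down a perfect fifth: E# → A#. In C# major, A# is scale degree 6, i.e. vi.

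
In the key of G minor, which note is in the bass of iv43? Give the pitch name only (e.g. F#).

G

iv in G minor has root C; the chord is C-Eb-G-Bb.
The figure 43 means second inversion — the fifth is in the bass.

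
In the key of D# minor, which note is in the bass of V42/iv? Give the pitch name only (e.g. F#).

C#

The applied chord V42/iv is rooted on D#: D#-F##-A#-C#.
The figure 42 means third inversion — the seventh is in the bass.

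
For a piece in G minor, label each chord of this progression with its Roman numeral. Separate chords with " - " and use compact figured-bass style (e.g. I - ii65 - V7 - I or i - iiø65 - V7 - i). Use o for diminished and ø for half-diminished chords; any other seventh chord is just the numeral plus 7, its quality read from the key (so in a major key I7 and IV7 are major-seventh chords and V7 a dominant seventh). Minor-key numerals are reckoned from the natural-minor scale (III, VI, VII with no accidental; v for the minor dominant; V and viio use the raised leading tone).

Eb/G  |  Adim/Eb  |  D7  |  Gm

VI6 - iio64 - V7 - i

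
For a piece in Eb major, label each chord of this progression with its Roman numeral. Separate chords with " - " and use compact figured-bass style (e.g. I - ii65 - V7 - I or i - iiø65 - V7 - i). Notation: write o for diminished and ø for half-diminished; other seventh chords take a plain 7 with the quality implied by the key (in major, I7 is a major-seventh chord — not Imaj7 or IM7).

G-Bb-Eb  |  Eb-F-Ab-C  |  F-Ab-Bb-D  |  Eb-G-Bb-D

I6 - ii42 - V43 - I7

G-Bb-Eb: major triad on Eb = scale degree 1 → I6.
Eb-F-Ab-C: root F is the supertonic; minor seventh chord there is ii42.
F-Ab-Bb-D has root Bb, degree 5 in Eb major, so V43.
Eb-G-Bb-D: root Eb is the tonic; major seventh chord there is I7.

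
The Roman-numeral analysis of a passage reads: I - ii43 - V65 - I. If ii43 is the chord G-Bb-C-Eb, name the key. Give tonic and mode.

Bb major

The anchor chord is a minor seventh chord on C, labeled ii43.
Counting down one scale step from C places the tonic on Bb; a minor seventh chord on degree 2 is diatonic only in major.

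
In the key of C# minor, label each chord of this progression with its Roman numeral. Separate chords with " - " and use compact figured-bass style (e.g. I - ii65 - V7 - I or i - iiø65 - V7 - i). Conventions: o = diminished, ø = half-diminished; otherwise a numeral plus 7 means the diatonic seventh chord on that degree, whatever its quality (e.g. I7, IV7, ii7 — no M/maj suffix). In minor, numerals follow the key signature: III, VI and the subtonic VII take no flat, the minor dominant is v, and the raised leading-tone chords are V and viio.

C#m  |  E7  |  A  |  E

i - V7/VI - VI - III

C#m: minor triad on C# = scale degree 1 → i.
E7: a dominant seventh chord on E, the applied dominant of VI → V7/VI.
A has root A, degree 6 in C# minor, so VI.
E has root E, degree 3 in C# minor, so III.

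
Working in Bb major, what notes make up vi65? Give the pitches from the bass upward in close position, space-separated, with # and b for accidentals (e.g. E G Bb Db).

The numeral's case and figure indicate a minor seventh chord. In Bb major its root, the sixth degree, is G.
That chord is spelled G-Bb-D-F.
The figured bass 65 indicates first inversion, placing the third (Bb) in the bass: Bb-D-F-G.

Bb D F G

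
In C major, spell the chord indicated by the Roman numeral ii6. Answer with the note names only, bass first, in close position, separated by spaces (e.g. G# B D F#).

F A D

In C major, the second degree is D, and the diatonic chord built there is a minor triad.
Stacking thirds from D gives D-F-A.
With the 6 figure the chord is in first inversion; from the bass F upward in close position it reads F-A-D.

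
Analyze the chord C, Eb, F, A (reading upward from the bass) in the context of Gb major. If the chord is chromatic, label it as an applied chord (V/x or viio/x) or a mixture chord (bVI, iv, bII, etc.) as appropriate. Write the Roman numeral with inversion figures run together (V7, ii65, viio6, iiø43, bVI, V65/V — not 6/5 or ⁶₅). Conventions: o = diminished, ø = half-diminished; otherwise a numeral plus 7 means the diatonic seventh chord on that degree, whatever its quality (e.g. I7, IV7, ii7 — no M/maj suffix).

The pitches F-A-C-Eb form a dominant seventh chord rooted on F.
F is not a diatonic chord root with this quality in Gb major, but it lies a perfect fifth above Bb (iii), so the chord functions as an applied dominant of iii.
With C in the bass the chord is in second inversion, so the figured bass is 43.

V43/iii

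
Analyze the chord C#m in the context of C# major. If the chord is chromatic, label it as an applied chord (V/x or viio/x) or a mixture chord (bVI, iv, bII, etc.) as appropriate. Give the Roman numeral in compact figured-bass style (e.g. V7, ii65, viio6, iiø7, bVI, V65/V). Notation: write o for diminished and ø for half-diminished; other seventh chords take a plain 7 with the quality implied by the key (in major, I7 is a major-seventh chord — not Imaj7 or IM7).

i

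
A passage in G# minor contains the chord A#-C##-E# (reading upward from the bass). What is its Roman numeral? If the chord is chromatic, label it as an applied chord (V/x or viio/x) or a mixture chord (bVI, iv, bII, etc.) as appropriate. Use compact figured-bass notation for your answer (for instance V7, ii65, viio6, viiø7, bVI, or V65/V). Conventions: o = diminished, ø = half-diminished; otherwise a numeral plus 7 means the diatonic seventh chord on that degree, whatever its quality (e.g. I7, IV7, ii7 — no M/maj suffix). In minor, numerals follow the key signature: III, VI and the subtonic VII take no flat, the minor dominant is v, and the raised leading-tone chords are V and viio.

V/V

The pitches A#-C##-E# form a major triad rooted on A#.
A# is not a diatonic chord root with this quality in G# minor, but it lies a perfect fifth above D# (V), so the chord functions as an applied dominant of V.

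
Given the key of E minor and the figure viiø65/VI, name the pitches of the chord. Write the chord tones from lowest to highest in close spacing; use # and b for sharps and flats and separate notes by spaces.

D F A B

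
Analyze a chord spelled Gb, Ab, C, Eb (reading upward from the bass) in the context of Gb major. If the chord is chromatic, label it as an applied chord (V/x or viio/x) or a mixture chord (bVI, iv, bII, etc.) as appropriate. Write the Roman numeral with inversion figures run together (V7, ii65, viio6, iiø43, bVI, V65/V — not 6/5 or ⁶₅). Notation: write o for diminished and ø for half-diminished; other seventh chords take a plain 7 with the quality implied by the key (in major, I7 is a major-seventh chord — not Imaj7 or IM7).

V42/V

Stacked in thirds the chord is Ab-C-Eb-Gb: a dominant seventh chord on Ab.
Ab is not a diatonic chord root with this quality in Gb major, but it lies a perfect fifth above Db (V), so the chord functions as an applied dominant of V.
With Gb in the bass the chord is in third inversion, so the figured bass is 42.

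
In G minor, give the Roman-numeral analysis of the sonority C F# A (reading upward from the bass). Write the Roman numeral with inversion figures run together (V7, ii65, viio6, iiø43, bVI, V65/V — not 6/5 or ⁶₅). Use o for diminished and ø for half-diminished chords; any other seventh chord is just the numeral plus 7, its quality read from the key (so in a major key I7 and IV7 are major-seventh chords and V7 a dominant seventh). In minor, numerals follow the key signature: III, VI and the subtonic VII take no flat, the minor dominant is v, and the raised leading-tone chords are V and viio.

viio64

The pitches F#-A-C form a diminished triad rooted on F#.
In G minor, F# is the leading tone; the diatonic diminished triad there is viio.
With C in the bass the chord is in second inversion, so the figured bass is 64.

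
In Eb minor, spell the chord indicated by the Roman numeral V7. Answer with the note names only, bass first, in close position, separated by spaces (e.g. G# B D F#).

Bb D F Ab

In Eb minor, the dominant is Bb. The dominant is major (leading tone raised), so V is a dominant seventh chord.
Stacking thirds from Bb gives Bb-D-F-Ab.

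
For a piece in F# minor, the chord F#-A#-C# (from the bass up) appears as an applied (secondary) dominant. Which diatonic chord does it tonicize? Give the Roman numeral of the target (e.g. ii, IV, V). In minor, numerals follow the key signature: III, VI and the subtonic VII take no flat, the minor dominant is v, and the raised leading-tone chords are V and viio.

The chord is a major triad on F#.
A dominant resolves down a perfect fifth: F# → B. In F# minor, B is scale degree 4, i.e. iv.

iv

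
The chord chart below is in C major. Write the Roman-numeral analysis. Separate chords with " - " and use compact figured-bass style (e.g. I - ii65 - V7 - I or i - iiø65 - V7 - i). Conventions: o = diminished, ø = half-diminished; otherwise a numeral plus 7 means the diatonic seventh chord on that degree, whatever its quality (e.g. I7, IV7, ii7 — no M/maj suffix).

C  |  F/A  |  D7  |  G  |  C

I - IV6 - V7/V - V - I

C: root C is the tonic; major triad there is I.
F/A has root F, degree 4 in C major, so IV6.
D7: chromatic; D is V of V, so V7/V.
G has root G, degree 5 in C major, so V.
C: root C is the tonic; major triad there is I.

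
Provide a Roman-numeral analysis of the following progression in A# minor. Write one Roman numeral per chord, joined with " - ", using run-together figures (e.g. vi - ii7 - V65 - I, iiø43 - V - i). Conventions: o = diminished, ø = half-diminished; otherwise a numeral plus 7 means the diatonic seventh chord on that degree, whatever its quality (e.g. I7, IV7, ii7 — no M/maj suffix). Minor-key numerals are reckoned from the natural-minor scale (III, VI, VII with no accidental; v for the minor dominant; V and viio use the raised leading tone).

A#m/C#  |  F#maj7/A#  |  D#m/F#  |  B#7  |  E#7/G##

A#m/C#: root A# is the tonic; minor triad there is i6.
F#maj7/A# has root F#, degree 6 in A# minor, so VI65.
D#m/F# has root D#, degree 4 in A# minor, so iv6.
B#7: chromatic; B# is V of V, so V7/V.
E#7/G## has root E#, degree 5 in A# minor, so V65.

i6 - VI65 - iv6 - V7/V - V65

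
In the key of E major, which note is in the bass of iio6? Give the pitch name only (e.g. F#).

A

iio in E major has root F#; the chord is F#-A-C.
The figure 6 means first inversion — the third is in the bass.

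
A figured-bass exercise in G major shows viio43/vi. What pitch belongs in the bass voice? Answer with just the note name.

A

The applied chord viio43/vi is rooted on D#: D#-F#-A-C.
The figure 43 means second inversion — the fifth is in the bass.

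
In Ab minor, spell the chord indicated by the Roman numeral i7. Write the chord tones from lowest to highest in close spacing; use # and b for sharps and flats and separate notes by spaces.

Ab Cb Eb Gb

In Ab minor, the first degree is Ab, and the diatonic chord built there is a minor seventh chord.
That chord is spelled Ab-Cb-Eb-Gb.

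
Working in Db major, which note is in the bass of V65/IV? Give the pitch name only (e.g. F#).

F

The applied chord V65/IV is rooted on Db: Db-F-Ab-Cb.
The figure 65 means first inversion — the third is in the bass.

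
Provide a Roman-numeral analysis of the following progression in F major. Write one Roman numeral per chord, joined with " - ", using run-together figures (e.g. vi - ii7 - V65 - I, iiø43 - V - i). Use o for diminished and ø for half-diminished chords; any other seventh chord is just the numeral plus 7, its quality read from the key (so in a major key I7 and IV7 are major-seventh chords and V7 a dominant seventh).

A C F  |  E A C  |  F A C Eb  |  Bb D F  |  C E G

I6 - iii64 - V7/IV - IV - V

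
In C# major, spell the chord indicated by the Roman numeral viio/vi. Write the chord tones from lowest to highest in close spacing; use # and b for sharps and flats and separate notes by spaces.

The slash marks an applied leading-tone chord: viio of vi. In C# major, vi is A#, so the leading tone to it is G##, a half step below.
Building a diminished triad on G## gives G##-B#-D#.

G## B# D#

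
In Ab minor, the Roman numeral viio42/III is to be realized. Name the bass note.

Abb

The applied chord viio42/III is rooted on Bb: Bb-Db-Fb-Abb.
The figure 42 means third inversion — the seventh is in the bass.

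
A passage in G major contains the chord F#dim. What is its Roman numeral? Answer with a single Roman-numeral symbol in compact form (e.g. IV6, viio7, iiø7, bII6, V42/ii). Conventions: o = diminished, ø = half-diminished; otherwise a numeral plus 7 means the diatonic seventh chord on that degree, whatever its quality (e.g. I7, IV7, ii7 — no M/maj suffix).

viio

The pitches F#-A-C form a diminished triad rooted on F#.
F# is scale degree 7 in G major, and a diminished triad on that degree is written viio.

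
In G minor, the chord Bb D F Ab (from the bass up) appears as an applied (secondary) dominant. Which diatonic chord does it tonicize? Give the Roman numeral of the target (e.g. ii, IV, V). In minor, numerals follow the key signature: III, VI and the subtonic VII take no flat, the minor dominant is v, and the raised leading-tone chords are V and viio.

VI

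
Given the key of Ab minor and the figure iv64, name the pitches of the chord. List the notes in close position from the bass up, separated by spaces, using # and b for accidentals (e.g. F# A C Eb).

In Ab minor, the subdominant is Db, and the diatonic chord built there is a minor triad.
Stacking thirds from Db gives Db-Fb-Ab.
With the 64 figure the chord is in second inversion; from the bass Ab upward in close position it reads Ab-Db-Fb.

Ab Db Fb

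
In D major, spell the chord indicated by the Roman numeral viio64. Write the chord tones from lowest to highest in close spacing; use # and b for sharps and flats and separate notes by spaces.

G C# E

In D major, the leading tone is C#, and the diatonic chord built there is a diminished triad.
That chord is spelled C#-E-G.
With the 64 figure the chord is in second inversion; from the bass G upward in close position it reads G-C#-E.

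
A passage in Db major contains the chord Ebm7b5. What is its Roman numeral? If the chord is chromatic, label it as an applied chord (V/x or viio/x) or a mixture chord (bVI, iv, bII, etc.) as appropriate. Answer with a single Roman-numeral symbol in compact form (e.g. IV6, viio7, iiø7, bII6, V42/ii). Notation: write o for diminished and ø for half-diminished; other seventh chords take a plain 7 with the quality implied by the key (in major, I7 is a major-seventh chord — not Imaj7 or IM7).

The pitches Eb-Gb-Bbb-Db form a half-diminished seventh chord rooted on Eb.
Eb is the second degree of Db major. This is the half-diminished supertonic seventh, borrowed from the parallel minor.

iiø7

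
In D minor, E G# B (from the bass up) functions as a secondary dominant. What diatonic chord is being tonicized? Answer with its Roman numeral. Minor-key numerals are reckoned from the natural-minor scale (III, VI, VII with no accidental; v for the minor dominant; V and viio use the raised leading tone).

V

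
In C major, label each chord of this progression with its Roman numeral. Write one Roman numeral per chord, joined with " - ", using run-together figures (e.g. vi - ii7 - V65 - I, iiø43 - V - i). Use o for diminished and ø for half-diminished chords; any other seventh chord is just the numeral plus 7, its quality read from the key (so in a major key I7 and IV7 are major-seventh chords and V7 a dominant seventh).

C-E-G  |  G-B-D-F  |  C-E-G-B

I - V7 - I7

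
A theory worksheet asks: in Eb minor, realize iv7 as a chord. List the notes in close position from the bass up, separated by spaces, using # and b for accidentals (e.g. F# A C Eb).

Ab Cb Eb Gb

In Eb minor, the fourth degree is Ab, and the diatonic chord built there is a minor seventh chord.
Stacking thirds from Ab gives Ab-Cb-Eb-Gb.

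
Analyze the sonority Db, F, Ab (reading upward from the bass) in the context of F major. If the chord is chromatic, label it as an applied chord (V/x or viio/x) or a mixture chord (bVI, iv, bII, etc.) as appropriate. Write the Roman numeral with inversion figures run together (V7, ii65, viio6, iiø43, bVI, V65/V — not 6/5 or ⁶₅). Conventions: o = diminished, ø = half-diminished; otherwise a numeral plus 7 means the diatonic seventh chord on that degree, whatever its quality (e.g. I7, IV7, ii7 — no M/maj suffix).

The pitches Db-F-Ab form a major triad rooted on Db.
Db is the lowered sixth degree of F major (diatonic 6 would be D). This is a major triad on the lowered sixth degree, borrowed from the parallel minor.

bVI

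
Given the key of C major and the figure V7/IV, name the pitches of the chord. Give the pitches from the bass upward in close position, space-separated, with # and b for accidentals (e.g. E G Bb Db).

C E G Bb

V7/IV is a secondary dominant — the dominant seventh of IV. IV in C major is F, so the applied chord's root is C, a perfect fifth above.
Building a dominant seventh chord on C gives C-E-G-Bb.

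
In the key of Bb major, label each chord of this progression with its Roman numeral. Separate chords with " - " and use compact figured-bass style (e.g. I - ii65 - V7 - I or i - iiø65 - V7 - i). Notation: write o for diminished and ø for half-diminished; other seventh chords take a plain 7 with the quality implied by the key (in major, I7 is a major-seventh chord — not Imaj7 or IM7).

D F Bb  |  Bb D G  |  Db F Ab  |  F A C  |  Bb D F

I6 - vi6 - bIII - V - I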